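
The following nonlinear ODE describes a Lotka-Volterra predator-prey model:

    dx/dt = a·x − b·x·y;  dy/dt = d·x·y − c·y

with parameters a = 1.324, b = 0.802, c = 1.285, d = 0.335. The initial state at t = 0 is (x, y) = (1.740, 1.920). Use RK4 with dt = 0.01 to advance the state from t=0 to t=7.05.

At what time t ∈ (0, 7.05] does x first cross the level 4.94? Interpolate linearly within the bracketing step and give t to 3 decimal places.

t = 2.217

t=0.000: state=(1.740, 1.920)
step 1 (dt=0.01): k1=(-0.376, -1.348), k2=(-0.366, -1.345), k3=(-0.366, -1.344), k4=(-0.356, -1.341); state += dt/6·(k1+2k2+2k3+k4)
t=0.010: state=(1.736, 1.907)
t=0.020: state=(1.733, 1.893)
t=0.030: state=(1.730, 1.880)
continuing one RK4 step at a time; state shown every 25 steps (Δt=0.25):
t=0.250: state=(1.703, 1.607)
t=0.500: state=(1.765, 1.347)
t=0.750: state=(1.917, 1.139)
t=1.000: state=(2.160, 0.979)
t=1.250: state=(2.502, 0.862)
t=1.500: state=(2.955, 0.785)
t=1.750: state=(3.531, 0.747)
t=2.000: state=(4.235, 0.749)
t=2.210: state=(4.916, 0.789)
next step: t=2.220: state=(4.950, 0.792) — x has crossed 4.94
linear interpolation between t=2.210 (4.91563) and t=2.220 (4.94968) → t≈2.217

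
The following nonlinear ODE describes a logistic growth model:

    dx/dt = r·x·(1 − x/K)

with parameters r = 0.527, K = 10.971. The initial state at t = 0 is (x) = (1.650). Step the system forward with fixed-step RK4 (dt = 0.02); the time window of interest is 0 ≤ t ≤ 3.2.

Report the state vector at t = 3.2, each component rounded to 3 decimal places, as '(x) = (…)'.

t=0.000: state=(1.650)
step 1 (dt=0.02): k1=(0.739), k2=(0.741), k3=(0.742), k4=(0.744); state += dt/6·(k1+2k2+2k3+k4)
t=0.020: state=(1.665)
t=0.040: state=(1.680)
t=0.060: state=(1.695)
continuing one RK4 step at a time; state shown every 10 steps (Δt=0.2):
t=0.200: state=(1.803)
t=0.400: state=(1.968)
t=0.600: state=(2.144)
t=0.800: state=(2.331)
t=1.000: state=(2.531)
t=1.200: state=(2.742)
t=1.400: state=(2.964)
t=1.600: state=(3.198)
t=1.800: state=(3.442)
t=2.000: state=(3.695)
t=2.200: state=(3.958)
t=2.400: state=(4.228)
t=2.600: state=(4.505)
t=2.800: state=(4.787)
t=3.000: state=(5.074)
t=3.200: state=(5.362)

(x) = (5.362)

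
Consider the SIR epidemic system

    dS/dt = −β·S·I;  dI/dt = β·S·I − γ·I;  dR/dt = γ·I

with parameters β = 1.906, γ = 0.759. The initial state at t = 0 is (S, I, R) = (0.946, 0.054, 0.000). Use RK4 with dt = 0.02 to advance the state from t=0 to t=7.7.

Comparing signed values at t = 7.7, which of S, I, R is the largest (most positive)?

t=0.000: state=(0.946, 0.054, 0.000)
step 1 (dt=0.02): k1=(-0.097, 0.056, 0.041), k2=(-0.098, 0.057, 0.041), k3=(-0.098, 0.057, 0.041), k4=(-0.099, 0.057, 0.042); state += dt/6·(k1+2k2+2k3+k4)
t=0.020: state=(0.944, 0.055, 0.001)
t=0.040: state=(0.942, 0.056, 0.002)
t=0.060: state=(0.940, 0.057, 0.003)
continuing one RK4 step at a time; state shown every 25 steps (Δt=0.5):
t=0.500: state=(0.885, 0.089, 0.027)
t=1.000: state=(0.796, 0.135, 0.069)
t=1.500: state=(0.682, 0.188, 0.130)
t=2.000: state=(0.558, 0.232, 0.210)
t=2.500: state=(0.442, 0.255, 0.303)
t=3.000: state=(0.346, 0.253, 0.400)
t=3.500: state=(0.274, 0.233, 0.493)
t=4.000: state=(0.223, 0.201, 0.576)
t=4.500: state=(0.187, 0.167, 0.646)
t=5.000: state=(0.162, 0.135, 0.703)
t=5.500: state=(0.144, 0.107, 0.749)
t=6.000: state=(0.132, 0.083, 0.785)
t=6.500: state=(0.123, 0.064, 0.813)
t=7.000: state=(0.116, 0.049, 0.834)
t=7.500: state=(0.112, 0.038, 0.851)
t=7.700: state=(0.110, 0.034, 0.856)
compare at T: S=0.110, I=0.034, R=0.856

largest component: R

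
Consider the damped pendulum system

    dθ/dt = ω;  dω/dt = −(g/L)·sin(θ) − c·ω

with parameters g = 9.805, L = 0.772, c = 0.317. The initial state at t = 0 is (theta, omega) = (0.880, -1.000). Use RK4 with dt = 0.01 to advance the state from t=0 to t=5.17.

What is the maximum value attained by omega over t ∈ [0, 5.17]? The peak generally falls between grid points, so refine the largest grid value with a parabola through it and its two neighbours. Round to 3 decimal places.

t=0.000: state=(0.880, -1.000)
step 1 (dt=0.01): k1=(-1.000, -9.472), k2=(-1.047, -9.416), k3=(-1.047, -9.415), k4=(-1.094, -9.357); state += dt/6·(k1+2k2+2k3+k4)
t=0.010: state=(0.870, -1.094)
t=0.020: state=(0.858, -1.187)
t=0.030: state=(0.846, -1.279)
continuing one RK4 step at a time; state shown every 20 steps (Δt=0.2):
t=0.200: state=(0.511, -2.552)
t=0.400: state=(-0.062, -2.944)
t=0.600: state=(-0.572, -1.959)
t=0.800: state=(-0.796, -0.230)
t=1.000: state=(-0.666, 1.477)
t=1.200: state=(-0.251, 2.500)
t=1.400: state=(0.253, 2.331)
t=1.600: state=(0.610, 1.114)
t=1.800: state=(0.674, -0.481)
t=2.000: state=(0.437, -1.789)
t=2.200: state=(0.016, -2.240)
t=2.400: state=(-0.386, -1.623)
t=2.600: state=(-0.587, -0.324)
t=2.800: state=(-0.513, 1.028)
t=3.000: state=(-0.211, 1.861)
t=3.200: state=(0.170, 1.788)
t=3.400: state=(0.449, 0.893)
t=3.600: state=(0.505, -0.337)
t=3.800: state=(0.329, -1.347)
t=4.000: state=(0.011, -1.689)
t=4.200: state=(-0.292, -1.219)
t=4.400: state=(-0.441, -0.224)
t=4.600: state=(-0.379, 0.809)
t=4.800: state=(-0.146, 1.417)
t=5.000: state=(0.141, 1.329)
t=5.170: state=(0.323, 0.758)
largest grid value and its neighbours: omega(1.260)=2.58419, omega(1.270)=2.58679, omega(1.280)=2.58611
parabola through these three points peaks at t≈1.273 with omega≈2.58693

max omega = 2.587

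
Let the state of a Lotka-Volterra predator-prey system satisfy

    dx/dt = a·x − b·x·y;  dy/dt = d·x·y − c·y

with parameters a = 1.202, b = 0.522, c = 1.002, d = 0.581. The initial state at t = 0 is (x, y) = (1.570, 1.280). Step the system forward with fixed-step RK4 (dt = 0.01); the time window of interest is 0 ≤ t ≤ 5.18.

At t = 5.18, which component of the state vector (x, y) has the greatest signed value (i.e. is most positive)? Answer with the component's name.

t=0.000: state=(1.570, 1.280)
step 1 (dt=0.01): k1=(0.838, -0.115), k2=(0.841, -0.112), k3=(0.841, -0.112), k4=(0.844, -0.109); state += dt/6·(k1+2k2+2k3+k4)
t=0.010: state=(1.578, 1.279)
t=0.020: state=(1.587, 1.278)
t=0.030: state=(1.595, 1.277)
continuing one RK4 step at a time; state shown every 20 steps (Δt=0.2):
t=0.200: state=(1.748, 1.270)
t=0.400: state=(1.946, 1.288)
t=0.600: state=(2.158, 1.338)
t=0.800: state=(2.377, 1.425)
t=1.000: state=(2.588, 1.556)
t=1.200: state=(2.773, 1.740)
t=1.400: state=(2.905, 1.982)
t=1.600: state=(2.959, 2.282)
t=1.800: state=(2.913, 2.630)
t=2.000: state=(2.762, 2.996)
t=2.200: state=(2.523, 3.335)
t=2.400: state=(2.232, 3.599)
t=2.600: state=(1.932, 3.751)
t=2.800: state=(1.656, 3.780)
t=3.000: state=(1.425, 3.699)
t=3.200: state=(1.241, 3.532)
t=3.400: state=(1.104, 3.312)
t=3.600: state=(1.006, 3.063)
t=3.800: state=(0.942, 2.806)
t=4.000: state=(0.906, 2.556)
t=4.200: state=(0.893, 2.322)
t=4.400: state=(0.902, 2.109)
t=4.600: state=(0.929, 1.919)
t=4.800: state=(0.976, 1.754)
t=5.000: state=(1.041, 1.614)
t=5.180: state=(1.116, 1.508)
compare at T: x=1.116, y=1.508

largest component: y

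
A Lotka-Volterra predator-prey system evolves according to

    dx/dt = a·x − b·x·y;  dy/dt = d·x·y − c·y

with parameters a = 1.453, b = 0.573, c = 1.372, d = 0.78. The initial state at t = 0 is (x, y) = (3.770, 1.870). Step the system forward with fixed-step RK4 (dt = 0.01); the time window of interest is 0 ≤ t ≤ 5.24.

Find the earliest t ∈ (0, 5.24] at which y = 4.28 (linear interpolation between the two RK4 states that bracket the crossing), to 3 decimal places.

t = 0.529

t=0.000: state=(3.770, 1.870)
step 1 (dt=0.01): k1=(1.438, 2.933), k2=(1.409, 2.967), k3=(1.409, 2.967), k4=(1.379, 3.001); state += dt/6·(k1+2k2+2k3+k4)
t=0.010: state=(3.784, 1.900)
t=0.020: state=(3.798, 1.930)
t=0.030: state=(3.810, 1.961)
continuing one RK4 step at a time; state shown every 20 steps (Δt=0.2):
t=0.200: state=(3.913, 2.599)
t=0.400: state=(3.678, 3.590)
t=0.520: state=(3.346, 4.234)
next step: t=0.530: state=(3.313, 4.286) — y has crossed 4.28
linear interpolation between t=0.520 (4.23410) and t=0.530 (4.28627) → t≈0.529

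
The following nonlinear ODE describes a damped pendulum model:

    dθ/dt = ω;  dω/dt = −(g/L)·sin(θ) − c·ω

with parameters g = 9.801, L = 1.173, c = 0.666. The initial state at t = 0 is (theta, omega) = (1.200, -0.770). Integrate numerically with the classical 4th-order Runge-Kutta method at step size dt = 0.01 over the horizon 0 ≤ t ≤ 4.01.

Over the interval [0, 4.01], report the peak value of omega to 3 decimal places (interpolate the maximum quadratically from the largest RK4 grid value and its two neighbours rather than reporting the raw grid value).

max omega = 1.936

t=0.000: state=(1.200, -0.770)
step 1 (dt=0.01): k1=(-0.770, -7.275), k2=(-0.806, -7.239), k3=(-0.806, -7.238), k4=(-0.842, -7.202); state += dt/6·(k1+2k2+2k3+k4)
t=0.010: state=(1.192, -0.842)
t=0.020: state=(1.183, -0.914)
t=0.030: state=(1.174, -0.985)
continuing one RK4 step at a time; state shown every 20 steps (Δt=0.2):
t=0.200: state=(0.912, -2.045)
t=0.400: state=(0.420, -2.754)
t=0.600: state=(-0.132, -2.619)
t=0.800: state=(-0.576, -1.725)
t=1.000: state=(-0.800, -0.490)
t=1.200: state=(-0.776, 0.701)
t=1.400: state=(-0.540, 1.583)
t=1.600: state=(-0.178, 1.935)
t=1.800: state=(0.192, 1.669)
t=2.000: state=(0.458, 0.940)
t=2.200: state=(0.557, 0.041)
t=2.400: state=(0.482, -0.758)
t=2.600: state=(0.275, -1.248)
t=2.800: state=(0.011, -1.312)
t=3.000: state=(-0.223, -0.970)
t=3.200: state=(-0.360, -0.383)
t=3.400: state=(-0.373, 0.242)
t=3.600: state=(-0.274, 0.719)
t=3.800: state=(-0.104, 0.925)
t=4.000: state=(0.076, 0.826)
t=4.010: state=(0.084, 0.814)
largest grid value and its neighbours: omega(1.600)=1.93490, omega(1.610)=1.93601, omega(1.620)=1.93552
parabola through these three points peaks at t≈1.612 with omega≈1.93604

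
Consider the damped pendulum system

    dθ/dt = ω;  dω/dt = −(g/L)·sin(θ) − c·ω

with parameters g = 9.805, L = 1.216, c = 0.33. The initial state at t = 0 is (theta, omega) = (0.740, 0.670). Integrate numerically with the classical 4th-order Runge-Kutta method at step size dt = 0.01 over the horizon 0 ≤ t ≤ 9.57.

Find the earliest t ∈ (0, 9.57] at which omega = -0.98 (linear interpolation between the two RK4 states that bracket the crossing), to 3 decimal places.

t=0.000: state=(0.740, 0.670)
step 1 (dt=0.01): k1=(0.670, -5.658), k2=(0.642, -5.669), k3=(0.642, -5.668), k4=(0.613, -5.677); state += dt/6·(k1+2k2+2k3+k4)
t=0.010: state=(0.746, 0.613)
t=0.020: state=(0.752, 0.556)
t=0.030: state=(0.758, 0.499)
t=0.300: state=(0.688, -0.971)
next step: t=0.310: state=(0.678, -1.019) — omega has crossed -0.98
linear interpolation between t=0.300 (-0.97119) and t=0.310 (-1.01883) → t≈0.302

t = 0.302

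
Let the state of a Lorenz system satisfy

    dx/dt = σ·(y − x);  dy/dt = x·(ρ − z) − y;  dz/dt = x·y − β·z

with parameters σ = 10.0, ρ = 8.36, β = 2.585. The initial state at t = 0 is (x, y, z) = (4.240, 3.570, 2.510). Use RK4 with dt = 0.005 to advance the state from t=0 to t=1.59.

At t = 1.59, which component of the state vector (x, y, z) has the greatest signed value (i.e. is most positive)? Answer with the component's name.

largest component: z

t=0.000: state=(4.240, 3.570, 2.510)
step 1 (dt=0.005): k1=(-6.700, 21.234, 8.648), k2=(-6.002, 20.992, 8.757), k3=(-6.025, 21.001, 8.760), k4=(-5.349, 20.768, 8.870); state += dt/6·(k1+2k2+2k3+k4)
t=0.005: state=(4.210, 3.675, 2.554)
t=0.010: state=(4.186, 3.778, 2.599)
t=0.015: state=(4.169, 3.878, 2.645)
continuing one RK4 step at a time; state shown every 20 steps (Δt=0.1):
t=0.100: state=(4.508, 5.380, 3.651)
t=0.200: state=(5.572, 6.678, 5.547)
t=0.300: state=(6.438, 6.937, 7.994)
t=0.400: state=(6.409, 5.846, 9.881)
t=0.500: state=(5.456, 4.240, 10.270)
t=0.600: state=(4.235, 3.110, 9.464)
t=0.700: state=(3.319, 2.631, 8.234)
t=0.800: state=(2.853, 2.592, 7.050)
t=0.900: state=(2.762, 2.825, 6.104)
t=1.000: state=(2.952, 3.260, 5.474)
t=1.100: state=(3.361, 3.863, 5.218)
t=1.200: state=(3.935, 4.566, 5.392)
t=1.300: state=(4.583, 5.218, 6.019)
t=1.400: state=(5.140, 5.584, 6.994)
t=1.500: state=(5.406, 5.473, 8.007)
t=1.590: state=(5.299, 5.007, 8.613)
compare at T: x=5.299, y=5.007, z=8.613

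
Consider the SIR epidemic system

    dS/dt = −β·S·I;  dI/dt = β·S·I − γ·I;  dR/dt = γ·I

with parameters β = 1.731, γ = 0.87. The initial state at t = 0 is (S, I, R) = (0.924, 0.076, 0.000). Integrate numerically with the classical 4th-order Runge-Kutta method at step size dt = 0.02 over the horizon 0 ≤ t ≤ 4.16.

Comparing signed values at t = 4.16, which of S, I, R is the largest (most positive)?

t=0.000: state=(0.924, 0.076, 0.000)
step 1 (dt=0.02): k1=(-0.122, 0.055, 0.066), k2=(-0.122, 0.056, 0.067), k3=(-0.122, 0.056, 0.067), k4=(-0.123, 0.056, 0.067); state += dt/6·(k1+2k2+2k3+k4)
t=0.020: state=(0.922, 0.077, 0.001)
t=0.040: state=(0.919, 0.078, 0.003)
t=0.060: state=(0.917, 0.079, 0.004)
continuing one RK4 step at a time; state shown every 10 steps (Δt=0.2):
t=0.200: state=(0.898, 0.088, 0.014)
t=0.400: state=(0.870, 0.100, 0.031)
t=0.600: state=(0.838, 0.113, 0.049)
t=0.800: state=(0.804, 0.126, 0.070)
t=1.000: state=(0.768, 0.139, 0.093)
t=1.200: state=(0.730, 0.151, 0.118)
t=1.400: state=(0.692, 0.163, 0.145)
t=1.600: state=(0.653, 0.173, 0.175)
t=1.800: state=(0.614, 0.181, 0.205)
t=2.000: state=(0.576, 0.186, 0.237)
t=2.200: state=(0.540, 0.190, 0.270)
t=2.400: state=(0.505, 0.191, 0.303)
t=2.600: state=(0.473, 0.190, 0.337)
t=2.800: state=(0.443, 0.188, 0.370)
t=3.000: state=(0.415, 0.183, 0.402)
t=3.200: state=(0.390, 0.177, 0.433)
t=3.400: state=(0.368, 0.169, 0.463)
t=3.600: state=(0.347, 0.161, 0.492)
t=3.800: state=(0.329, 0.152, 0.519)
t=4.000: state=(0.313, 0.143, 0.545)
t=4.160: state=(0.301, 0.135, 0.564)
compare at T: S=0.301, I=0.135, R=0.564

largest component: R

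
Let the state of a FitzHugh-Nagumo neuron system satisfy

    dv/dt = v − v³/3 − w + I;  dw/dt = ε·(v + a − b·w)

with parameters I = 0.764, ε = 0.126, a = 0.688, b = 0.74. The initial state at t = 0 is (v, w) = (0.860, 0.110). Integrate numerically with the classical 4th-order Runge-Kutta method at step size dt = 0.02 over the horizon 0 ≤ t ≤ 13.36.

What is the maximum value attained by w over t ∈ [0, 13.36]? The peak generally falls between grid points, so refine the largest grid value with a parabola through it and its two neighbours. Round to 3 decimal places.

max w = 1.683

t=0.000: state=(0.860, 0.110)
step 1 (dt=0.02): k1=(1.302, 0.185), k2=(1.303, 0.186), k3=(1.303, 0.186), k4=(1.304, 0.188); state += dt/6·(k1+2k2+2k3+k4)
t=0.020: state=(0.886, 0.114)
t=0.040: state=(0.912, 0.118)
t=0.060: state=(0.938, 0.121)
continuing one RK4 step at a time; state shown every 25 steps (Δt=0.5):
t=0.500: state=(1.460, 0.220)
t=1.000: state=(1.774, 0.353)
t=1.500: state=(1.846, 0.492)
t=2.000: state=(1.829, 0.625)
t=2.500: state=(1.785, 0.750)
t=3.000: state=(1.734, 0.867)
t=3.500: state=(1.680, 0.975)
t=4.000: state=(1.624, 1.074)
t=4.500: state=(1.566, 1.166)
t=5.000: state=(1.507, 1.250)
t=5.500: state=(1.446, 1.326)
t=6.000: state=(1.383, 1.395)
t=6.500: state=(1.316, 1.457)
t=7.000: state=(1.246, 1.512)
t=7.500: state=(1.169, 1.560)
t=8.000: state=(1.086, 1.600)
t=8.500: state=(0.991, 1.634)
t=9.000: state=(0.880, 1.659)
t=9.500: state=(0.745, 1.676)
t=10.000: state=(0.568, 1.683)
t=10.500: state=(0.318, 1.676)
t=11.000: state=(-0.063, 1.651)
t=11.500: state=(-0.652, 1.597)
t=12.000: state=(-1.359, 1.504)
t=12.500: state=(-1.795, 1.379)
t=13.000: state=(-1.912, 1.243)
t=13.360: state=(-1.913, 1.148)
largest grid value and its neighbours: w(10.000)=1.68284, w(10.020)=1.68286, w(10.040)=1.68285
parabola through these three points peaks at t≈10.025 with w≈1.68286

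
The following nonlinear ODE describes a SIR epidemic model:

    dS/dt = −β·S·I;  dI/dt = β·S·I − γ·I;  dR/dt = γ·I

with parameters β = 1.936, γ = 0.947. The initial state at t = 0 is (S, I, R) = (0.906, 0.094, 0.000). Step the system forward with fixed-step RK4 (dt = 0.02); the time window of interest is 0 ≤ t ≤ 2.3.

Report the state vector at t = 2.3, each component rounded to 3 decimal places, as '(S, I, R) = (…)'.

(S, I, R) = (0.422, 0.204, 0.374)

t=0.000: state=(0.906, 0.094, 0.000)
step 1 (dt=0.02): k1=(-0.165, 0.076, 0.089), k2=(-0.166, 0.076, 0.090), k3=(-0.166, 0.076, 0.090), k4=(-0.167, 0.076, 0.090); state += dt/6·(k1+2k2+2k3+k4)
t=0.020: state=(0.903, 0.096, 0.002)
t=0.040: state=(0.899, 0.097, 0.004)
t=0.060: state=(0.896, 0.099, 0.005)
continuing one RK4 step at a time; state shown every 5 steps (Δt=0.1):
t=0.100: state=(0.889, 0.102, 0.009)
t=0.200: state=(0.871, 0.110, 0.019)
t=0.300: state=(0.852, 0.118, 0.030)
t=0.400: state=(0.832, 0.126, 0.042)
t=0.500: state=(0.811, 0.135, 0.054)
t=0.600: state=(0.790, 0.143, 0.067)
t=0.700: state=(0.768, 0.151, 0.081)
t=0.800: state=(0.745, 0.159, 0.096)
t=0.900: state=(0.722, 0.167, 0.111)
t=1.000: state=(0.698, 0.174, 0.127)
t=1.100: state=(0.675, 0.181, 0.144)
t=1.200: state=(0.651, 0.187, 0.162)
t=1.300: state=(0.627, 0.193, 0.180)
t=1.400: state=(0.604, 0.198, 0.198)
t=1.500: state=(0.581, 0.202, 0.217)
t=1.600: state=(0.559, 0.205, 0.236)
t=1.700: state=(0.537, 0.207, 0.256)
t=1.800: state=(0.516, 0.209, 0.276)
t=1.900: state=(0.495, 0.209, 0.295)
t=2.000: state=(0.476, 0.209, 0.315)
t=2.100: state=(0.457, 0.208, 0.335)
t=2.200: state=(0.439, 0.207, 0.355)
t=2.300: state=(0.422, 0.204, 0.374)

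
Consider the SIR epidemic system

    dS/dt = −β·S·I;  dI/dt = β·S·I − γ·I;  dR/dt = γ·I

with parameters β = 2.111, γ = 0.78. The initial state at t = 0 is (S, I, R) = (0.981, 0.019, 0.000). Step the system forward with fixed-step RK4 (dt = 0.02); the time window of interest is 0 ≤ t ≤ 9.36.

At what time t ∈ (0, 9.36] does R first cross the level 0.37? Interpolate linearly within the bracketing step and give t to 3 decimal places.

t=0.000: state=(0.981, 0.019, 0.000)
step 1 (dt=0.02): k1=(-0.039, 0.025, 0.015), k2=(-0.040, 0.025, 0.015), k3=(-0.040, 0.025, 0.015), k4=(-0.040, 0.025, 0.015); state += dt/6·(k1+2k2+2k3+k4)
t=0.020: state=(0.980, 0.019, 0.000)
t=0.040: state=(0.979, 0.020, 0.001)
t=0.060: state=(0.979, 0.021, 0.001)
continuing one RK4 step at a time; state shown every 25 steps (Δt=0.5):
t=0.500: state=(0.954, 0.036, 0.010)
t=1.000: state=(0.906, 0.065, 0.029)
t=1.500: state=(0.827, 0.110, 0.063)
t=2.000: state=(0.715, 0.168, 0.117)
t=2.500: state=(0.580, 0.226, 0.194)
t=3.000: state=(0.447, 0.263, 0.290)
t=3.380: state=(0.361, 0.270, 0.370)
next step: t=3.400: state=(0.357, 0.269, 0.374) — R has crossed 0.37
linear interpolation between t=3.380 (0.36955) and t=3.400 (0.37376) → t≈3.382

t = 3.382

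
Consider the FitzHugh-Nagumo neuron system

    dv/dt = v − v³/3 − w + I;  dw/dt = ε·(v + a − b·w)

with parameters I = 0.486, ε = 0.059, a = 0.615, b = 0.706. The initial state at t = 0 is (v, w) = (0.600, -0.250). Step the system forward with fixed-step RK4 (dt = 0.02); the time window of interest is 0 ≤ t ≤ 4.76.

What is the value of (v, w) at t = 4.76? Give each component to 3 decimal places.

t=0.000: state=(0.600, -0.250)
step 1 (dt=0.02): k1=(1.264, 0.082), k2=(1.271, 0.083), k3=(1.271, 0.083), k4=(1.278, 0.084); state += dt/6·(k1+2k2+2k3+k4)
t=0.020: state=(0.625, -0.248)
t=0.040: state=(0.651, -0.247)
t=0.060: state=(0.677, -0.245)
continuing one RK4 step at a time; state shown every 10 steps (Δt=0.2):
t=0.200: state=(0.865, -0.232)
t=0.400: state=(1.138, -0.211)
t=0.600: state=(1.392, -0.187)
t=0.800: state=(1.598, -0.161)
t=1.000: state=(1.745, -0.133)
t=1.200: state=(1.839, -0.103)
t=1.400: state=(1.892, -0.073)
t=1.600: state=(1.920, -0.043)
t=1.800: state=(1.931, -0.013)
t=2.000: state=(1.933, 0.017)
t=2.200: state=(1.930, 0.047)
t=2.400: state=(1.923, 0.077)
t=2.600: state=(1.915, 0.106)
t=2.800: state=(1.905, 0.135)
t=3.000: state=(1.895, 0.163)
t=3.200: state=(1.885, 0.191)
t=3.400: state=(1.874, 0.219)
t=3.600: state=(1.864, 0.246)
t=3.800: state=(1.853, 0.273)
t=4.000: state=(1.842, 0.300)
t=4.200: state=(1.831, 0.326)
t=4.400: state=(1.820, 0.352)
t=4.600: state=(1.809, 0.378)
t=4.760: state=(1.800, 0.398)

(v, w) = (1.800, 0.398)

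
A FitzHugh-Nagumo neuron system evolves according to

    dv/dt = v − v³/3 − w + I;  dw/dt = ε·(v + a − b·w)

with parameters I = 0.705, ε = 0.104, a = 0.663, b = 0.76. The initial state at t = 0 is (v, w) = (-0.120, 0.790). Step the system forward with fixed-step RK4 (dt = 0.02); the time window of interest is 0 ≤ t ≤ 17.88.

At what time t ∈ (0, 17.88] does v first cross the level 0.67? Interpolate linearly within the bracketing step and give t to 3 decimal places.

t=0.000: state=(-0.120, 0.790)
step 1 (dt=0.02): k1=(-0.204, -0.006), k2=(-0.206, -0.006), k3=(-0.206, -0.006), k4=(-0.208, -0.006); state += dt/6·(k1+2k2+2k3+k4)
t=0.020: state=(-0.124, 0.790)
t=0.040: state=(-0.128, 0.790)
t=0.060: state=(-0.133, 0.790)
continuing one RK4 step at a time; state shown every 50 steps (Δt=1):
t=1.000: state=(-0.451, 0.770)
t=2.000: state=(-1.070, 0.703)
t=3.000: state=(-1.526, 0.582)
t=4.000: state=(-1.597, 0.446)
t=5.000: state=(-1.546, 0.321)
t=6.000: state=(-1.469, 0.212)
t=7.000: state=(-1.385, 0.119)
t=8.000: state=(-1.296, 0.042)
t=9.000: state=(-1.200, -0.019)
t=10.000: state=(-1.094, -0.066)
t=11.000: state=(-0.969, -0.098)
t=12.000: state=(-0.811, -0.114)
t=13.000: state=(-0.577, -0.109)
t=14.000: state=(-0.137, -0.073)
t=14.840: state=(0.654, 0.007)
next step: t=14.860: state=(0.679, 0.009) — v has crossed 0.67
linear interpolation between t=14.840 (0.65362) and t=14.860 (0.67891) → t≈14.853

t = 14.853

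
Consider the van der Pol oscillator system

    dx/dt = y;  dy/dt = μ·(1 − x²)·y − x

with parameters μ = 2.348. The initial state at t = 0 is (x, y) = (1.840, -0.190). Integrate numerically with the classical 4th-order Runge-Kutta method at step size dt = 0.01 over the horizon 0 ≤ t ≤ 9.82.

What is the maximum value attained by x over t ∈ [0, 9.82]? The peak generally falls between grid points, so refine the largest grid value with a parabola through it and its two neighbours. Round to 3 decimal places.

t=0.000: state=(1.840, -0.190)
step 1 (dt=0.01): k1=(-0.190, -0.776), k2=(-0.194, -0.755), k3=(-0.194, -0.755), k4=(-0.198, -0.735); state += dt/6·(k1+2k2+2k3+k4)
t=0.010: state=(1.838, -0.198)
t=0.020: state=(1.836, -0.205)
t=0.030: state=(1.834, -0.211)
continuing one RK4 step at a time; state shown every 50 steps (Δt=0.5):
t=0.500: state=(1.694, -0.349)
t=1.000: state=(1.499, -0.437)
t=1.500: state=(1.245, -0.598)
t=2.000: state=(0.860, -1.024)
t=2.500: state=(0.021, -2.751)
t=3.000: state=(-1.762, -2.215)
t=3.500: state=(-2.001, 0.199)
t=4.000: state=(-1.867, 0.304)
t=4.500: state=(-1.703, 0.355)
t=5.000: state=(-1.508, 0.434)
t=5.500: state=(-1.257, 0.589)
t=6.000: state=(-0.879, 0.996)
t=6.500: state=(-0.073, 2.628)
t=7.000: state=(1.717, 2.465)
t=7.500: state=(2.005, -0.187)
t=8.000: state=(1.873, -0.302)
t=8.500: state=(1.710, -0.352)
t=9.000: state=(1.516, -0.430)
t=9.500: state=(1.268, -0.580)
t=9.820: state=(1.054, -0.777)
largest grid value and its neighbours: x(7.340)=2.02174, x(7.350)=2.02179, x(7.360)=2.02165
parabola through these three points peaks at t≈7.348 with x≈2.02180

max x = 2.022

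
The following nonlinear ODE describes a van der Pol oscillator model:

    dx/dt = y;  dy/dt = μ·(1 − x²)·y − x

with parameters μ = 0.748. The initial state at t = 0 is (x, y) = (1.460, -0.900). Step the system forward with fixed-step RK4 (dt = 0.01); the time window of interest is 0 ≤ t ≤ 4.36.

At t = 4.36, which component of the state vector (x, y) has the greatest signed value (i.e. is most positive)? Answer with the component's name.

t=0.000: state=(1.460, -0.900)
step 1 (dt=0.01): k1=(-0.900, -0.698), k2=(-0.903, -0.700), k3=(-0.903, -0.700), k4=(-0.907, -0.701); state += dt/6·(k1+2k2+2k3+k4)
t=0.010: state=(1.451, -0.907)
t=0.020: state=(1.442, -0.914)
t=0.030: state=(1.433, -0.921)
continuing one RK4 step at a time; state shown every 20 steps (Δt=0.2):
t=0.200: state=(1.266, -1.048)
t=0.400: state=(1.039, -1.223)
t=0.600: state=(0.774, -1.439)
t=0.800: state=(0.460, -1.707)
t=1.000: state=(0.088, -2.017)
t=1.200: state=(-0.345, -2.306)
t=1.400: state=(-0.823, -2.418)
t=1.600: state=(-1.287, -2.160)
t=1.800: state=(-1.661, -1.532)
t=2.000: state=(-1.893, -0.798)
t=2.200: state=(-1.990, -0.207)
t=2.400: state=(-1.989, 0.190)
t=2.600: state=(-1.924, 0.444)
t=2.800: state=(-1.817, 0.618)
t=3.000: state=(-1.679, 0.756)
t=3.200: state=(-1.515, 0.886)
t=3.400: state=(-1.324, 1.025)
t=3.600: state=(-1.103, 1.189)
t=3.800: state=(-0.846, 1.393)
t=4.000: state=(-0.542, 1.649)
t=4.200: state=(-0.183, 1.953)
t=4.360: state=(0.150, 2.203)
compare at T: x=0.150, y=2.203

largest component: y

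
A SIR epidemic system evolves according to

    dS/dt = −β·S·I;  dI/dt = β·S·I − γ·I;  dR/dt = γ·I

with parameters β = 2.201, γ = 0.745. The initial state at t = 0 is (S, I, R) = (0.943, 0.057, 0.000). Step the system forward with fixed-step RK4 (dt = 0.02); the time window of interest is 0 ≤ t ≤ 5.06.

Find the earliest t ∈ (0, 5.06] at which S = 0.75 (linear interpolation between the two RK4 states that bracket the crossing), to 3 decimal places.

t = 0.964

t=0.000: state=(0.943, 0.057, 0.000)
step 1 (dt=0.02): k1=(-0.118, 0.076, 0.042), k2=(-0.120, 0.077, 0.043), k3=(-0.120, 0.077, 0.043), k4=(-0.121, 0.078, 0.044); state += dt/6·(k1+2k2+2k3+k4)
t=0.020: state=(0.941, 0.059, 0.001)
t=0.040: state=(0.938, 0.060, 0.002)
t=0.060: state=(0.936, 0.062, 0.003)
continuing one RK4 step at a time; state shown every 10 steps (Δt=0.2):
t=0.200: state=(0.916, 0.074, 0.010)
t=0.400: state=(0.883, 0.095, 0.022)
t=0.600: state=(0.843, 0.119, 0.038)
t=0.800: state=(0.795, 0.147, 0.058)
t=0.960: state=(0.751, 0.172, 0.077)
next step: t=0.980: state=(0.745, 0.175, 0.080) — S has crossed 0.75
linear interpolation between t=0.960 (0.75117) and t=0.980 (0.74546) → t≈0.964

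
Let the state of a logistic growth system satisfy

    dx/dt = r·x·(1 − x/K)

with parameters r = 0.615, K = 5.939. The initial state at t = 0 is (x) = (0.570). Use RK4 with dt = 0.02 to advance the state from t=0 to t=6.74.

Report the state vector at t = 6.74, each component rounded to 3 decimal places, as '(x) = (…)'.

(x) = (5.168)

t=0.000: state=(0.570)
step 1 (dt=0.02): k1=(0.317), k2=(0.318), k3=(0.318), k4=(0.320); state += dt/6·(k1+2k2+2k3+k4)
t=0.020: state=(0.576)
t=0.040: state=(0.583)
t=0.060: state=(0.589)
continuing one RK4 step at a time; state shown every 25 steps (Δt=0.5):
t=0.500: state=(0.749)
t=1.000: state=(0.975)
t=1.500: state=(1.252)
t=2.000: state=(1.582)
t=2.500: state=(1.964)
t=3.000: state=(2.387)
t=3.500: state=(2.836)
t=4.000: state=(3.291)
t=4.500: state=(3.731)
t=5.000: state=(4.138)
t=5.500: state=(4.500)
t=6.000: state=(4.808)
t=6.500: state=(5.063)
t=6.740: state=(5.168)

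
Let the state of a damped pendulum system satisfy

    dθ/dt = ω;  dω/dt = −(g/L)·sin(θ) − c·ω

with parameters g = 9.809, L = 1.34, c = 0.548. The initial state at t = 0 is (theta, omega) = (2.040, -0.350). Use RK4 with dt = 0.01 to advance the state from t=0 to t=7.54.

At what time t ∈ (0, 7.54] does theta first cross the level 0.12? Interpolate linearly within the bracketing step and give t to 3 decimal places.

t = 0.762

t=0.000: state=(2.040, -0.350)
step 1 (dt=0.01): k1=(-0.350, -6.337), k2=(-0.382, -6.326), k3=(-0.382, -6.326), k4=(-0.413, -6.315); state += dt/6·(k1+2k2+2k3+k4)
t=0.010: state=(2.036, -0.413)
t=0.020: state=(2.032, -0.476)
t=0.030: state=(2.027, -0.539)
continuing one RK4 step at a time; state shown every 25 steps (Δt=0.25):
t=0.250: state=(1.758, -1.902)
t=0.500: state=(1.097, -3.325)
t=0.750: state=(0.168, -3.875)
t=0.760: state=(0.129, -3.865)
next step: t=0.770: state=(0.090, -3.852) — theta has crossed 0.12
linear interpolation between t=0.760 (0.12880) and t=0.770 (0.09022) → t≈0.762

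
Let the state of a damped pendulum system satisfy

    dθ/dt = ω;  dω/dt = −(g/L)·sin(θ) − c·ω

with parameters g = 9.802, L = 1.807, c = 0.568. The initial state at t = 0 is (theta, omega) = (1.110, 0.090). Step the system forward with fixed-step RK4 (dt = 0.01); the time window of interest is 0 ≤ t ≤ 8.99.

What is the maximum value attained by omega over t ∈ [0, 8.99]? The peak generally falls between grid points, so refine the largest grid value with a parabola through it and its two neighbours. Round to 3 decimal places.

max omega = 1.377

t=0.000: state=(1.110, 0.090)
step 1 (dt=0.01): k1=(0.090, -4.910), k2=(0.065, -4.897), k3=(0.066, -4.897), k4=(0.041, -4.884); state += dt/6·(k1+2k2+2k3+k4)
t=0.010: state=(1.111, 0.041)
t=0.020: state=(1.111, -0.008)
t=0.030: state=(1.111, -0.056)
continuing one RK4 step at a time; state shown every 50 steps (Δt=0.5):
t=0.500: state=(0.623, -1.811)
t=1.000: state=(-0.338, -1.612)
t=1.500: state=(-0.722, 0.137)
t=2.000: state=(-0.299, 1.329)
t=2.500: state=(0.322, 0.895)
t=3.000: state=(0.459, -0.345)
t=3.500: state=(0.091, -0.933)
t=4.000: state=(-0.280, -0.408)
t=4.500: state=(-0.268, 0.409)
t=5.000: state=(0.020, 0.602)
t=5.500: state=(0.216, 0.116)
t=6.000: state=(0.137, -0.371)
t=6.500: state=(-0.066, -0.349)
t=7.000: state=(-0.150, 0.034)
t=7.500: state=(-0.056, 0.287)
t=8.000: state=(0.074, 0.176)
t=8.500: state=(0.093, -0.093)
t=8.990: state=(0.012, -0.198)
largest grid value and its neighbours: omega(2.100)=1.37629, omega(2.110)=1.37692, omega(2.120)=1.37682
parabola through these three points peaks at t≈2.114 with omega≈1.37697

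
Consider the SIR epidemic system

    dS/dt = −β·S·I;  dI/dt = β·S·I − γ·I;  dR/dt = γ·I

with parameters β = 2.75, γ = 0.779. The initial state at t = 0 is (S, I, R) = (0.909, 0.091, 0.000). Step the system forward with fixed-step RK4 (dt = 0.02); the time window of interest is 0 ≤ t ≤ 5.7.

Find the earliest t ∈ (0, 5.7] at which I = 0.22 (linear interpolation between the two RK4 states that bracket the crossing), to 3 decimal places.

t = 0.598

t=0.000: state=(0.909, 0.091, 0.000)
step 1 (dt=0.02): k1=(-0.227, 0.157, 0.071), k2=(-0.231, 0.159, 0.072), k3=(-0.231, 0.159, 0.072), k4=(-0.234, 0.161, 0.073); state += dt/6·(k1+2k2+2k3+k4)
t=0.020: state=(0.904, 0.094, 0.001)
t=0.040: state=(0.900, 0.097, 0.003)
t=0.060: state=(0.895, 0.101, 0.004)
continuing one RK4 step at a time; state shown every 10 steps (Δt=0.2):
t=0.200: state=(0.857, 0.127, 0.017)
t=0.400: state=(0.790, 0.171, 0.040)
t=0.580: state=(0.718, 0.215, 0.067)
next step: t=0.600: state=(0.709, 0.220, 0.070) — I has crossed 0.22
linear interpolation between t=0.580 (0.21530) and t=0.600 (0.22046) → t≈0.598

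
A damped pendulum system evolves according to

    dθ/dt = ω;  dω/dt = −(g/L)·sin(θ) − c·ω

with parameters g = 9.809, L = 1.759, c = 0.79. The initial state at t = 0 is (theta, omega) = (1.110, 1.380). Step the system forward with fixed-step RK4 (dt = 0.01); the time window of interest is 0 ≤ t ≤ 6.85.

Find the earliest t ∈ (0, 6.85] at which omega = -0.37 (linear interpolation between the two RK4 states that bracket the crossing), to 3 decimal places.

t=0.000: state=(1.110, 1.380)
step 1 (dt=0.01): k1=(1.380, -6.085), k2=(1.350, -6.078), k3=(1.350, -6.078), k4=(1.319, -6.070); state += dt/6·(k1+2k2+2k3+k4)
t=0.010: state=(1.123, 1.319)
t=0.020: state=(1.136, 1.259)
t=0.030: state=(1.149, 1.198)
continuing one RK4 step at a time; state shown every 25 steps (Δt=0.25):
t=0.250: state=(1.271, -0.055)
t=0.310: state=(1.259, -0.365)
next step: t=0.320: state=(1.255, -0.415) — omega has crossed -0.37
linear interpolation between t=0.310 (-0.36462) and t=0.320 (-0.41458) → t≈0.311

t = 0.311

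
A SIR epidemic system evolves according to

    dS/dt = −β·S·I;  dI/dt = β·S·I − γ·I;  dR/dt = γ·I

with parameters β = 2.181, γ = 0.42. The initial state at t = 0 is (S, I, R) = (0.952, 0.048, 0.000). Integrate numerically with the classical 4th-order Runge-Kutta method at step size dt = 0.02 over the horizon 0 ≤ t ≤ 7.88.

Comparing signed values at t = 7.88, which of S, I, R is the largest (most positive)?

t=0.000: state=(0.952, 0.048, 0.000)
step 1 (dt=0.02): k1=(-0.100, 0.080, 0.020), k2=(-0.101, 0.081, 0.020), k3=(-0.101, 0.081, 0.020), k4=(-0.103, 0.082, 0.021); state += dt/6·(k1+2k2+2k3+k4)
t=0.020: state=(0.950, 0.050, 0.000)
t=0.040: state=(0.948, 0.051, 0.001)
t=0.060: state=(0.946, 0.053, 0.001)
continuing one RK4 step at a time; state shown every 25 steps (Δt=0.5):
t=0.500: state=(0.878, 0.106, 0.015)
t=1.000: state=(0.743, 0.209, 0.048)
t=1.500: state=(0.550, 0.345, 0.106)
t=2.000: state=(0.353, 0.456, 0.191)
t=2.500: state=(0.209, 0.499, 0.292)
t=3.000: state=(0.122, 0.482, 0.396)
t=3.500: state=(0.074, 0.434, 0.493)
t=4.000: state=(0.047, 0.375, 0.578)
t=4.500: state=(0.033, 0.317, 0.650)
t=5.000: state=(0.024, 0.265, 0.711)
t=5.500: state=(0.018, 0.220, 0.762)
t=6.000: state=(0.015, 0.181, 0.804)
t=6.500: state=(0.012, 0.149, 0.839)
t=7.000: state=(0.011, 0.122, 0.867)
t=7.500: state=(0.009, 0.100, 0.890)
t=7.880: state=(0.009, 0.086, 0.905)
compare at T: S=0.009, I=0.086, R=0.905

largest component: R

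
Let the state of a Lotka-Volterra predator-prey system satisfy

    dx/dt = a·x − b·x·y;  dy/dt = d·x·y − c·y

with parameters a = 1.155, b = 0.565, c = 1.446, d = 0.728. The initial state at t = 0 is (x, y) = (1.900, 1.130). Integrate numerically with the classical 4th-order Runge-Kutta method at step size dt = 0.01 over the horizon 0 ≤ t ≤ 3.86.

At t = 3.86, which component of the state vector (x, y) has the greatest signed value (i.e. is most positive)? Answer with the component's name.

largest component: y

t=0.000: state=(1.900, 1.130)
step 1 (dt=0.01): k1=(0.981, -0.071), k2=(0.984, -0.067), k3=(0.984, -0.067), k4=(0.987, -0.063); state += dt/6·(k1+2k2+2k3+k4)
t=0.010: state=(1.910, 1.129)
t=0.020: state=(1.920, 1.129)
t=0.030: state=(1.930, 1.128)
continuing one RK4 step at a time; state shown every 20 steps (Δt=0.2):
t=0.200: state=(2.107, 1.133)
t=0.400: state=(2.332, 1.171)
t=0.600: state=(2.563, 1.253)
t=0.800: state=(2.783, 1.385)
t=1.000: state=(2.968, 1.577)
t=1.200: state=(3.085, 1.837)
t=1.400: state=(3.102, 2.161)
t=1.600: state=(3.000, 2.527)
t=1.800: state=(2.782, 2.887)
t=2.000: state=(2.486, 3.174)
t=2.200: state=(2.165, 3.335)
t=2.400: state=(1.868, 3.348)
t=2.600: state=(1.621, 3.230)
t=2.800: state=(1.434, 3.019)
t=3.000: state=(1.303, 2.757)
t=3.200: state=(1.221, 2.480)
t=3.400: state=(1.180, 2.211)
t=3.600: state=(1.175, 1.965)
t=3.800: state=(1.200, 1.748)
t=3.860: state=(1.214, 1.690)
compare at T: x=1.214, y=1.690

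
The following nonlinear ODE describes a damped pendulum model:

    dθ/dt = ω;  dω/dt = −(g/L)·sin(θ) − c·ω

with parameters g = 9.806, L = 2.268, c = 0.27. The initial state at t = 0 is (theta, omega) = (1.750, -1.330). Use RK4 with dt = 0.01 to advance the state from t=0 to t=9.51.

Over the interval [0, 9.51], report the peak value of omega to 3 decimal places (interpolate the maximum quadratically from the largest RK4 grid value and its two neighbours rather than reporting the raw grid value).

max omega = 2.498

t=0.000: state=(1.750, -1.330)
step 1 (dt=0.01): k1=(-1.330, -3.895), k2=(-1.349, -3.895), k3=(-1.349, -3.895), k4=(-1.369, -3.895); state += dt/6·(k1+2k2+2k3+k4)
t=0.010: state=(1.737, -1.369)
t=0.020: state=(1.723, -1.408)
t=0.030: state=(1.708, -1.447)
continuing one RK4 step at a time; state shown every 50 steps (Δt=0.5):
t=0.500: state=(0.631, -2.979)
t=1.000: state=(-0.822, -2.343)
t=1.500: state=(-1.458, -0.168)
t=2.000: state=(-1.029, 1.796)
t=2.500: state=(0.122, 2.431)
t=3.000: state=(1.023, 0.946)
t=3.500: state=(1.006, -0.970)
t=4.000: state=(0.195, -2.014)
t=4.500: state=(-0.681, -1.203)
t=5.000: state=(-0.868, 0.461)
t=5.500: state=(-0.311, 1.579)
t=6.000: state=(0.449, 1.193)
t=6.500: state=(0.717, -0.167)
t=7.000: state=(0.334, -1.223)
t=7.500: state=(-0.298, -1.078)
t=8.000: state=(-0.583, 0.006)
t=8.500: state=(-0.317, 0.948)
t=9.000: state=(0.200, 0.932)
t=9.500: state=(0.470, 0.077)
t=9.510: state=(0.471, 0.057)
largest grid value and its neighbours: omega(2.380)=2.49741, omega(2.390)=2.49768, omega(2.400)=2.49688
parabola through these three points peaks at t≈2.388 with omega≈2.49771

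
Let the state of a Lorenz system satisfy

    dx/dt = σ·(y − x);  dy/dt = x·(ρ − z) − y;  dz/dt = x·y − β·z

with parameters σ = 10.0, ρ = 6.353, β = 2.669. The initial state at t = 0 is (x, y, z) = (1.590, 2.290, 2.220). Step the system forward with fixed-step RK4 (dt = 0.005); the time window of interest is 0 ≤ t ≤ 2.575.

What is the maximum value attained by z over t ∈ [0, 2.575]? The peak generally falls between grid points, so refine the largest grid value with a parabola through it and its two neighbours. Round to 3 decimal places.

max z = 7.077

t=0.000: state=(1.590, 2.290, 2.220)
step 1 (dt=0.005): k1=(7.000, 4.281, -2.284), k2=(6.932, 4.352, -2.212), k3=(6.936, 4.351, -2.212), k4=(6.871, 4.421, -2.140); state += dt/6·(k1+2k2+2k3+k4)
t=0.005: state=(1.625, 2.312, 2.209)
t=0.010: state=(1.659, 2.334, 2.199)
t=0.015: state=(1.692, 2.357, 2.189)
continuing one RK4 step at a time; state shown every 20 steps (Δt=0.1):
t=0.100: state=(2.223, 2.839, 2.135)
t=0.200: state=(2.874, 3.569, 2.358)
t=0.300: state=(3.611, 4.376, 2.950)
t=0.400: state=(4.363, 5.070, 3.936)
t=0.500: state=(4.950, 5.379, 5.188)
t=0.600: state=(5.159, 5.133, 6.342)
t=0.700: state=(4.910, 4.466, 6.994)
t=0.800: state=(4.353, 3.732, 7.015)
t=0.900: state=(3.749, 3.193, 6.588)
t=1.000: state=(3.281, 2.911, 5.972)
t=1.100: state=(3.012, 2.841, 5.357)
t=1.200: state=(2.928, 2.926, 4.848)
t=1.300: state=(2.995, 3.125, 4.495)
t=1.400: state=(3.176, 3.402, 4.326)
t=1.500: state=(3.434, 3.717, 4.348)
t=1.600: state=(3.725, 4.016, 4.550)
t=1.700: state=(3.996, 4.236, 4.891)
t=1.800: state=(4.188, 4.324, 5.293)
t=1.900: state=(4.258, 4.263, 5.653)
t=2.000: state=(4.201, 4.087, 5.882)
t=2.100: state=(4.048, 3.865, 5.943)
t=2.200: state=(3.856, 3.665, 5.853)
t=2.300: state=(3.680, 3.527, 5.666)
t=2.400: state=(3.557, 3.466, 5.444)
t=2.500: state=(3.500, 3.476, 5.240)
t=2.575: state=(3.500, 3.522, 5.121)
largest grid value and its neighbours: z(0.745)=7.07530, z(0.750)=7.07667, z(0.755)=7.07657
parabola through these three points peaks at t≈0.752 with z≈7.07681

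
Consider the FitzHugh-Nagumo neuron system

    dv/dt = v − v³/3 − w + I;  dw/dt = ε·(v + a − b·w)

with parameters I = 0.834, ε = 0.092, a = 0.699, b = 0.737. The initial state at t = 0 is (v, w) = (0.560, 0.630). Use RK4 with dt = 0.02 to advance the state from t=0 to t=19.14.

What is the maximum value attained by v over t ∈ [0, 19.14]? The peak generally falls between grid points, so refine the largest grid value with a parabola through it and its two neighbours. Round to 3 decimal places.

t=0.000: state=(0.560, 0.630)
step 1 (dt=0.02): k1=(0.705, 0.073), k2=(0.710, 0.074), k3=(0.710, 0.074), k4=(0.714, 0.074); state += dt/6·(k1+2k2+2k3+k4)
t=0.020: state=(0.574, 0.631)
t=0.040: state=(0.589, 0.633)
t=0.060: state=(0.603, 0.634)
continuing one RK4 step at a time; state shown every 50 steps (Δt=1):
t=1.000: state=(1.331, 0.736)
t=2.000: state=(1.659, 0.887)
t=3.000: state=(1.652, 1.039)
t=4.000: state=(1.581, 1.177)
t=5.000: state=(1.497, 1.299)
t=6.000: state=(1.407, 1.405)
t=7.000: state=(1.310, 1.496)
t=8.000: state=(1.202, 1.572)
t=9.000: state=(1.077, 1.633)
t=10.000: state=(0.919, 1.677)
t=11.000: state=(0.693, 1.701)
t=12.000: state=(0.286, 1.698)
t=13.000: state=(-0.664, 1.637)
t=14.000: state=(-1.800, 1.474)
t=15.000: state=(-1.931, 1.270)
t=16.000: state=(-1.872, 1.080)
t=17.000: state=(-1.801, 0.908)
t=18.000: state=(-1.728, 0.754)
t=19.000: state=(-1.655, 0.616)
t=19.140: state=(-1.645, 0.598)
largest grid value and its neighbours: v(2.360)=1.67326, v(2.380)=1.67327, v(2.400)=1.67323
parabola through these three points peaks at t≈2.376 with v≈1.67328

max v = 1.673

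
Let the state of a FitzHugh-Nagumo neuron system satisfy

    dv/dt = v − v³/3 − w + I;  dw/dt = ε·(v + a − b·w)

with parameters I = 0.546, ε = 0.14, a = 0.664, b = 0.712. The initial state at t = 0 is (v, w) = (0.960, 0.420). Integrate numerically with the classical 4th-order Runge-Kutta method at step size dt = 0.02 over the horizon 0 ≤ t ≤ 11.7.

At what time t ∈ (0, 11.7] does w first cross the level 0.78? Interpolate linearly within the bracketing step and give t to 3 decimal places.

t = 1.576

t=0.000: state=(0.960, 0.420)
step 1 (dt=0.02): k1=(0.791, 0.185), k2=(0.790, 0.186), k3=(0.790, 0.186), k4=(0.788, 0.187); state += dt/6·(k1+2k2+2k3+k4)
t=0.020: state=(0.976, 0.424)
t=0.040: state=(0.992, 0.427)
t=0.060: state=(1.007, 0.431)
continuing one RK4 step at a time; state shown every 25 steps (Δt=0.5):
t=0.500: state=(1.314, 0.523)
t=1.000: state=(1.521, 0.641)
t=1.500: state=(1.588, 0.762)
t=1.560: state=(1.589, 0.776)
next step: t=1.580: state=(1.590, 0.781) — w has crossed 0.78
linear interpolation between t=1.560 (0.77623) and t=1.580 (0.78099) → t≈1.576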